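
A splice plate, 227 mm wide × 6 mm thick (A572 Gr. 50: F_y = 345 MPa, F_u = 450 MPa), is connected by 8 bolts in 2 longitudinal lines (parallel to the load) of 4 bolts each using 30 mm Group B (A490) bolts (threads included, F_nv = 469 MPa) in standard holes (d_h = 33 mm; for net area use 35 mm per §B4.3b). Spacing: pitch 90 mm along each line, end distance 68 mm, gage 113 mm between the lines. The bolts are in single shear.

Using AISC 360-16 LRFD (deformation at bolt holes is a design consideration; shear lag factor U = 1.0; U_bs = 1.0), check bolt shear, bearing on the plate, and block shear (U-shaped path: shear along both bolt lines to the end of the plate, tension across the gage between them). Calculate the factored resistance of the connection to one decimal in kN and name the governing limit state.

Bolt shear: A_b = π(30)²/4 = 706.86 mm². φR_n = 0.75 × 469 × 706.86 × 8 × 1 = 1989.1 kN.
Bearing (6 mm plate, F_u = 450 MPa): end bolts L_c = 68 − 33/2 = 51.5, R_n = min(1.2×51.5×6×450, 2.4×30×6×450) = 166.86 kN/bolt; interior L_c = 90 − 33 = 57, R_n = 184.68 kN/bolt. φR_n = 0.75 × (2×166.86 + 6×184.68) = 1081.4 kN.
Block shear: shear path 2×[68+3×90] = 2×338 mm, A_gv = 4056, A_nv = 2×(338 − 3.5×35)×6 = 2586 mm²; tension across gage: (113 − 1×35)×6 = 468 mm². R_n = min(0.6×450×2586, 0.6×345×4056) + 1.0×450×468 = min(698.22, 839.59) + 210.6 = 908.82 kN. φR_n = 0.75 × 908.82 = 681.6 kN.
Governing: min(1989.1, 1081.4, 681.6) = 681.6 kN → block shear.

681.6 kN (block shear governs)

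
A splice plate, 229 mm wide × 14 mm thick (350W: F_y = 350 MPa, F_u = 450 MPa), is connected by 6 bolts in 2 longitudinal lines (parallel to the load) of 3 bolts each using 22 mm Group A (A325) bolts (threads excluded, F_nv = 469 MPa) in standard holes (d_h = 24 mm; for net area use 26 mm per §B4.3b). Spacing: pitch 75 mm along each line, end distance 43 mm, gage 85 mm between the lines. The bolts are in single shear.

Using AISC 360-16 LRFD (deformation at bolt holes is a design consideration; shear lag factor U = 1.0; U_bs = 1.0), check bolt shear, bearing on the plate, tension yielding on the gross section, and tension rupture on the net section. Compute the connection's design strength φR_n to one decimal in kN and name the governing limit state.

802.3 kN (bolt shear governs)

Bolt shear: A_b = π(22)²/4 = 380.13 mm². φR_n = 0.75 × 469 × 380.13 × 6 × 1 = 802.3 kN.
Bearing (14 mm plate, F_u = 450 MPa): end bolts L_c = 43 − 24/2 = 31, R_n = min(1.2×31×14×450, 2.4×22×14×450) = 234.36 kN/bolt; interior L_c = 75 − 24 = 51, R_n = 332.64 kN/bolt. φR_n = 0.75 × (2×234.36 + 4×332.64) = 1349.5 kN.
Tension yield (gross): A_g = 229×14 = 3206 mm². φR_n = 0.90 × 350 × 3206 = 1009.9 kN.
Tension rupture (net): A_n = (229 − 2×26)×14 = 2478 mm² (U = 1.0, A_e = A_n). φR_n = 0.75 × 450 × 2478 = 836.3 kN.
Governing: min(802.3, 1349.5, 1009.9, 836.3) = 802.3 kN → bolt shear.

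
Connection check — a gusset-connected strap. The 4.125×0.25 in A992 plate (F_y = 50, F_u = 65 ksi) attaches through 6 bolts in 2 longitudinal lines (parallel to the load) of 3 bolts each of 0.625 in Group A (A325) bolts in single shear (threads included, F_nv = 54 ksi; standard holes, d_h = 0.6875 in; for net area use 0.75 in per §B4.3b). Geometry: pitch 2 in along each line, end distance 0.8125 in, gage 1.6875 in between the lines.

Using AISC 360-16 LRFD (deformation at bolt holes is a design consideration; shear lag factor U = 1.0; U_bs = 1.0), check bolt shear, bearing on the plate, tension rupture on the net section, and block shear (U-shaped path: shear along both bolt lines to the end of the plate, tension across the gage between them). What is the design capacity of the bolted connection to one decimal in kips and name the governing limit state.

32.0 kips (net-section rupture governs)

Bolt shear: A_b = π(0.625)²/4 = 0.3068 in². φR_n = 0.75 × 54 × 0.3068 × 6 × 1 = 74.6 kips.
Bearing (0.25 in plate, F_u = 65 ksi): end bolts L_c = 0.8125 − 0.6875/2 = 0.46875, R_n = min(1.2×0.46875×0.25×65, 2.4×0.625×0.25×65) = 9.1406 kips/bolt; interior L_c = 2 − 0.6875 = 1.3125, R_n = 24.375 kips/bolt. φR_n = 0.75 × (2×9.1406 + 4×24.375) = 86.8 kips.
Tension rupture (net): A_n = (4.125 − 2×0.75)×0.25 = 0.65625 in² (U = 1.0, A_e = A_n). φR_n = 0.75 × 65 × 0.65625 = 32.0 kips.
Block shear: shear path 2×[0.8125+2×2] = 2×4.8125 in, A_gv = 2.4063, A_nv = 2×(4.8125 − 2.5×0.75)×0.25 = 1.4688 in²; tension across gage: (1.6875 − 1×0.75)×0.25 = 0.23438 in². R_n = min(0.6×65×1.4688, 0.6×50×2.4063) + 1.0×65×0.23438 = min(57.283, 72.189) + 15.235 = 72.518 kips. φR_n = 0.75 × 72.518 = 54.4 kips.
Governing: min(74.6, 86.8, 32.0, 54.4) = 32.0 kips → net-section rupture.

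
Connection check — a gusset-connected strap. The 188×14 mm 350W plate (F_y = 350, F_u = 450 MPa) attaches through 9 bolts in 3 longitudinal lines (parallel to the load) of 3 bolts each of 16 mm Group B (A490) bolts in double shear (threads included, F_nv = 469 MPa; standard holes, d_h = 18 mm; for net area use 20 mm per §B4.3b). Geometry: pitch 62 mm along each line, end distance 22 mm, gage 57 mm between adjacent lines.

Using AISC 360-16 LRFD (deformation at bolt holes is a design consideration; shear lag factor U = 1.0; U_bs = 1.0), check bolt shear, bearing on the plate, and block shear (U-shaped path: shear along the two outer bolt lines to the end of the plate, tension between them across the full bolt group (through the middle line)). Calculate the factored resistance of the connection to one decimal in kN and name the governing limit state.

Bolt shear: A_b = π(16)²/4 = 201.06 mm². φR_n = 0.75 × 469 × 201.06 × 9 × 2 = 1273.0 kN.
Bearing (14 mm plate, F_u = 450 MPa): end bolts L_c = 22 − 18/2 = 13, R_n = min(1.2×13×14×450, 2.4×16×14×450) = 98.28 kN/bolt; interior L_c = 62 − 18 = 44, R_n = 241.92 kN/bolt. φR_n = 0.75 × (3×98.28 + 6×241.92) = 1309.8 kN.
Block shear: shear path 2×[22+2×62] = 2×146 mm, A_gv = 4088, A_nv = 2×(146 − 2.5×20)×14 = 2688 mm²; tension across gage: (114 − 2×20)×14 = 1036 mm². R_n = min(0.6×450×2688, 0.6×350×4088) + 1.0×450×1036 = min(725.76, 858.48) + 466.2 = 1192 kN. φR_n = 0.75 × 1192 = 894.0 kN.
Governing: min(1273.0, 1309.8, 894.0) = 894.0 kN → block shear.

894.0 kN (block shear governs)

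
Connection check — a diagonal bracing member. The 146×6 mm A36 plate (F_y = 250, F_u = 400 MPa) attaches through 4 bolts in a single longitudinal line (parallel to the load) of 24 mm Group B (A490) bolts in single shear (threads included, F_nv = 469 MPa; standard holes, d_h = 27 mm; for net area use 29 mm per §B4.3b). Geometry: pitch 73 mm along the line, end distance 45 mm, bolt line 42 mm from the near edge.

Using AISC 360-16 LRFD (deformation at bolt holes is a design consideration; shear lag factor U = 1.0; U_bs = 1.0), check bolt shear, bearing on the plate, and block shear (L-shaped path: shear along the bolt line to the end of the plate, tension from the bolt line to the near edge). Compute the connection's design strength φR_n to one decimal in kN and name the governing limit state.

225.0 kN (block shear governs)

Bolt shear: A_b = π(24)²/4 = 452.39 mm². φR_n = 0.75 × 469 × 452.39 × 4 × 1 = 636.5 kN.
Bearing (6 mm plate, F_u = 400 MPa): end bolts L_c = 45 − 27/2 = 31.5, R_n = min(1.2×31.5×6×400, 2.4×24×6×400) = 90.72 kN/bolt; interior L_c = 73 − 27 = 46, R_n = 132.48 kN/bolt. φR_n = 0.75 × (1×90.72 + 3×132.48) = 366.1 kN.
Block shear: shear path 1×[45+3×73] = 1×264 mm, A_gv = 1584, A_nv = 1×(264 − 3.5×29)×6 = 975 mm²; tension to near edge: (42 − 0.5×29)×6 = 165 mm². R_n = min(0.6×400×975, 0.6×250×1584) + 1.0×400×165 = min(234, 237.6) + 66 = 300 kN. φR_n = 0.75 × 300 = 225.0 kN.
Governing: min(636.5, 366.1, 225.0) = 225.0 kN → block shear.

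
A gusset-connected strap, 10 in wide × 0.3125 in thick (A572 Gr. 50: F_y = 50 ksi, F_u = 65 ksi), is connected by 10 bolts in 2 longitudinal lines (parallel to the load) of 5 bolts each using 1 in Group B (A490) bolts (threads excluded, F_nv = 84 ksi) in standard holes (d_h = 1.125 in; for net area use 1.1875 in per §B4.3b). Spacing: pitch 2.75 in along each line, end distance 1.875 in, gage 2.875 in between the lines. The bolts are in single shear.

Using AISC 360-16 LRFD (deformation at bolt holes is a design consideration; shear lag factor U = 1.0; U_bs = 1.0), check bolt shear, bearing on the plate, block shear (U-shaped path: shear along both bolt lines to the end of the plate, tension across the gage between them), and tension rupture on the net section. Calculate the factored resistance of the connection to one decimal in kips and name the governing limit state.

116.2 kips (net-section rupture governs)

Bolt shear: A_b = π(1)²/4 = 0.7854 in². φR_n = 0.75 × 84 × 0.7854 × 10 × 1 = 494.8 kips.
Bearing (0.3125 in plate, F_u = 65 ksi): end bolts L_c = 1.875 − 1.125/2 = 1.3125, R_n = min(1.2×1.3125×0.3125×65, 2.4×1×0.3125×65) = 31.992 kips/bolt; interior L_c = 2.75 − 1.125 = 1.625, R_n = 39.609 kips/bolt. φR_n = 0.75 × (2×31.992 + 8×39.609) = 285.6 kips.
Block shear: shear path 2×[1.875+4×2.75] = 2×12.875 in, A_gv = 8.0469, A_nv = 2×(12.875 − 4.5×1.1875)×0.3125 = 4.707 in²; tension across gage: (2.875 − 1×1.1875)×0.3125 = 0.52734 in². R_n = min(0.6×65×4.707, 0.6×50×8.0469) + 1.0×65×0.52734 = min(183.57, 241.41) + 34.277 = 217.85 kips. φR_n = 0.75 × 217.85 = 163.4 kips.
Tension rupture (net): A_n = (10 − 2×1.1875)×0.3125 = 2.3828 in² (U = 1.0, A_e = A_n). φR_n = 0.75 × 65 × 2.3828 = 116.2 kips.
Governing: min(494.8, 285.6, 163.4, 116.2) = 116.2 kips → net-section rupture.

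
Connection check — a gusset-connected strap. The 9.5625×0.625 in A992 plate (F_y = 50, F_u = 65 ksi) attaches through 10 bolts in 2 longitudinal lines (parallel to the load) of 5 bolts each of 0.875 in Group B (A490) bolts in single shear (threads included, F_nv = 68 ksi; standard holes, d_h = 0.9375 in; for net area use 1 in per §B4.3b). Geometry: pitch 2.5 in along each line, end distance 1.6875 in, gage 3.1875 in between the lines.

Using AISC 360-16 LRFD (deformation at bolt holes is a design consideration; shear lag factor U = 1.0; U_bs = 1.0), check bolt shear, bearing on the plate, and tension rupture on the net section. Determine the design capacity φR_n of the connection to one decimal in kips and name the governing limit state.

230.4 kips (net-section rupture governs)

Bolt shear: A_b = π(0.875)²/4 = 0.60132 in². φR_n = 0.75 × 68 × 0.60132 × 10 × 1 = 306.7 kips.
Bearing (0.625 in plate, F_u = 65 ksi): end bolts L_c = 1.6875 − 0.9375/2 = 1.21875, R_n = min(1.2×1.21875×0.625×65, 2.4×0.875×0.625×65) = 59.414 kips/bolt; interior L_c = 2.5 − 0.9375 = 1.5625, R_n = 76.172 kips/bolt. φR_n = 0.75 × (2×59.414 + 8×76.172) = 546.2 kips.
Tension rupture (net): A_n = (9.5625 − 2×1)×0.625 = 4.7266 in² (U = 1.0, A_e = A_n). φR_n = 0.75 × 65 × 4.7266 = 230.4 kips.
Governing: min(306.7, 546.2, 230.4) = 230.4 kips → net-section rupture.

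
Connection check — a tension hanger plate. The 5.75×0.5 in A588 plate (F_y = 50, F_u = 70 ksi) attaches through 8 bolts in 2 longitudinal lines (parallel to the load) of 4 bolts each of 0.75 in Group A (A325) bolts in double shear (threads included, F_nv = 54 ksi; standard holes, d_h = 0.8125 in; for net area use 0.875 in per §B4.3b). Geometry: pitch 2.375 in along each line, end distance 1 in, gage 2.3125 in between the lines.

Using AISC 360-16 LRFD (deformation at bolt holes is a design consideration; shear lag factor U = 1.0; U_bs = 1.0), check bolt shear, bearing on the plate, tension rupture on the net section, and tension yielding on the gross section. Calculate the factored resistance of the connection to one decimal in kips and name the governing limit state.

105.0 kips (net-section rupture governs)

Bolt shear: A_b = π(0.75)²/4 = 0.44179 in². φR_n = 0.75 × 54 × 0.44179 × 8 × 2 = 286.3 kips.
Bearing (0.5 in plate, F_u = 70 ksi): end bolts L_c = 1 − 0.8125/2 = 0.59375, R_n = min(1.2×0.59375×0.5×70, 2.4×0.75×0.5×70) = 24.938 kips/bolt; interior L_c = 2.375 − 0.8125 = 1.5625, R_n = 63 kips/bolt. φR_n = 0.75 × (2×24.938 + 6×63) = 320.9 kips.
Tension rupture (net): A_n = (5.75 − 2×0.875)×0.5 = 2 in² (U = 1.0, A_e = A_n). φR_n = 0.75 × 70 × 2 = 105.0 kips.
Tension yield (gross): A_g = 5.75×0.5 = 2.875 in². φR_n = 0.90 × 50 × 2.875 = 129.4 kips.
Governing: min(286.3, 320.9, 105.0, 129.4) = 105.0 kips → net-section rupture.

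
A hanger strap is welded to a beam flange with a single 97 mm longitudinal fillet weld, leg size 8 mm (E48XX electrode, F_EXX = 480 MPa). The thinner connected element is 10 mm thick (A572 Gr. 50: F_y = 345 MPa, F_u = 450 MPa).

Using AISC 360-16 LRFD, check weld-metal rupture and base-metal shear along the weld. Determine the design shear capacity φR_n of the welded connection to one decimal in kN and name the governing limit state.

Weld metal: throat = 0.707×8 = 5.656 mm, L = 97 mm. φR_n = 0.75 × 0.6 × 480 × 5.656 × 97 = 118.5 kN.
Base metal shear (10 mm plate): yield φR_n = 1.0×0.6×345×10×97 = 200.8 kN; rupture φR_n = 0.75×0.6×450×10×97 = 196.4 kN; take 196.4 kN (rupture).
Governing: min(118.5, 196.4) = 118.5 kN → weld metal.

118.5 kN (weld metal governs)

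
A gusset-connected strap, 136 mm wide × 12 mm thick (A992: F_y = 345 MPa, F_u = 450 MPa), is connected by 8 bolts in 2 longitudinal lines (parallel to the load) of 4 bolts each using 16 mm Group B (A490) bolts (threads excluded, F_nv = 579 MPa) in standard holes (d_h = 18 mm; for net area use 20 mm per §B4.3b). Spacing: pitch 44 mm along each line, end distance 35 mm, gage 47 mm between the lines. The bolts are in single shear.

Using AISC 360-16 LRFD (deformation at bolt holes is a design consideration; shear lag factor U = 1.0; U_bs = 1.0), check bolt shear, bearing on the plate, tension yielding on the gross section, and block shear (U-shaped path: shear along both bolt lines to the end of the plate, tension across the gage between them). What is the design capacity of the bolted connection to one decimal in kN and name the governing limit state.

506.7 kN (gross-section yield governs)

Bolt shear: A_b = π(16)²/4 = 201.06 mm². φR_n = 0.75 × 579 × 201.06 × 8 × 1 = 698.5 kN.
Bearing (12 mm plate, F_u = 450 MPa): end bolts L_c = 35 − 18/2 = 26, R_n = min(1.2×26×12×450, 2.4×16×12×450) = 168.48 kN/bolt; interior L_c = 44 − 18 = 26, R_n = 168.48 kN/bolt. φR_n = 0.75 × (2×168.48 + 6×168.48) = 1010.9 kN.
Tension yield (gross): A_g = 136×12 = 1632 mm². φR_n = 0.90 × 345 × 1632 = 506.7 kN.
Block shear: shear path 2×[35+3×44] = 2×167 mm, A_gv = 4008, A_nv = 2×(167 − 3.5×20)×12 = 2328 mm²; tension across gage: (47 − 1×20)×12 = 324 mm². R_n = min(0.6×450×2328, 0.6×345×4008) + 1.0×450×324 = min(628.56, 829.66) + 145.8 = 774.36 kN. φR_n = 0.75 × 774.36 = 580.8 kN.
Governing: min(698.5, 1010.9, 506.7, 580.8) = 506.7 kN → gross-section yield.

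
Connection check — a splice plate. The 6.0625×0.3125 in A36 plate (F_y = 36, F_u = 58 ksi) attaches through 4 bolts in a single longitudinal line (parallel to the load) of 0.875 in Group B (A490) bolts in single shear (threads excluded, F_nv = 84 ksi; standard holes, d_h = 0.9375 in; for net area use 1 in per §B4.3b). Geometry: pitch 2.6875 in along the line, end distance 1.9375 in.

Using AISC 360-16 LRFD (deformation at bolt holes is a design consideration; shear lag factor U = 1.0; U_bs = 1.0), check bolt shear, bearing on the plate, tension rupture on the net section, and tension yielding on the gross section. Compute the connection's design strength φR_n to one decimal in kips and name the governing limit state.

61.4 kips (gross-section yield governs)

Bolt shear: A_b = π(0.875)²/4 = 0.60132 in². φR_n = 0.75 × 84 × 0.60132 × 4 × 1 = 151.5 kips.
Bearing (0.3125 in plate, F_u = 58 ksi): end bolts L_c = 1.9375 − 0.9375/2 = 1.46875, R_n = min(1.2×1.46875×0.3125×58, 2.4×0.875×0.3125×58) = 31.945 kips/bolt; interior L_c = 2.6875 − 0.9375 = 1.75, R_n = 38.063 kips/bolt. φR_n = 0.75 × (1×31.945 + 3×38.063) = 109.6 kips.
Tension rupture (net): A_n = (6.0625 − 1×1)×0.3125 = 1.582 in² (U = 1.0, A_e = A_n). φR_n = 0.75 × 58 × 1.582 = 68.8 kips.
Tension yield (gross): A_g = 6.0625×0.3125 = 1.8945 in². φR_n = 0.90 × 36 × 1.8945 = 61.4 kips.
Governing: min(151.5, 109.6, 68.8, 61.4) = 61.4 kips → gross-section yield.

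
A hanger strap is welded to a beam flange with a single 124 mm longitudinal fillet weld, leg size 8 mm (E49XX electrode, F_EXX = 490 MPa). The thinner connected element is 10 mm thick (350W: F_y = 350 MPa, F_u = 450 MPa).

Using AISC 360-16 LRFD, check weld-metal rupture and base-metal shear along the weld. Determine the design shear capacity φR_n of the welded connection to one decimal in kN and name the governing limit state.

154.6 kN (weld metal governs)

Weld metal: throat = 0.707×8 = 5.656 mm, L = 124 mm. φR_n = 0.75 × 0.6 × 490 × 5.656 × 124 = 154.6 kN.
Base metal shear (10 mm plate): yield φR_n = 1.0×0.6×350×10×124 = 260.4 kN; rupture φR_n = 0.75×0.6×450×10×124 = 251.1 kN; take 251.1 kN (rupture).
Governing: min(154.6, 251.1) = 154.6 kN → weld metal.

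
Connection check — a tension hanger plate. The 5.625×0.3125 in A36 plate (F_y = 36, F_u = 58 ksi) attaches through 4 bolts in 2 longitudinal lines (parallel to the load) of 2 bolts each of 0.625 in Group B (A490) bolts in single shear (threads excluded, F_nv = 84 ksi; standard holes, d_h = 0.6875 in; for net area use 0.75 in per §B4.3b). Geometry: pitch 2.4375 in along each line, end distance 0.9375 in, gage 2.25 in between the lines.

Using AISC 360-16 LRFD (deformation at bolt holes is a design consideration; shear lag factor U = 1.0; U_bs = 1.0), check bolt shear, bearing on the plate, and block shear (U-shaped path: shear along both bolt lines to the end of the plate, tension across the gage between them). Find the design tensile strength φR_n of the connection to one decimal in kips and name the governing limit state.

Bolt shear: A_b = π(0.625)²/4 = 0.3068 in². φR_n = 0.75 × 84 × 0.3068 × 4 × 1 = 77.3 kips.
Bearing (0.3125 in plate, F_u = 58 ksi): end bolts L_c = 0.9375 − 0.6875/2 = 0.59375, R_n = min(1.2×0.59375×0.3125×58, 2.4×0.625×0.3125×58) = 12.914 kips/bolt; interior L_c = 2.4375 − 0.6875 = 1.75, R_n = 27.188 kips/bolt. φR_n = 0.75 × (2×12.914 + 2×27.188) = 60.2 kips.
Block shear: shear path 2×[0.9375+1×2.4375] = 2×3.375 in, A_gv = 2.1094, A_nv = 2×(3.375 − 1.5×0.75)×0.3125 = 1.4063 in²; tension across gage: (2.25 − 1×0.75)×0.3125 = 0.46875 in². R_n = min(0.6×58×1.4063, 0.6×36×2.1094) + 1.0×58×0.46875 = min(48.939, 45.563) + 27.188 = 72.751 kips. φR_n = 0.75 × 72.751 = 54.6 kips.
Governing: min(77.3, 60.2, 54.6) = 54.6 kips → block shear.

54.6 kips (block shear governs)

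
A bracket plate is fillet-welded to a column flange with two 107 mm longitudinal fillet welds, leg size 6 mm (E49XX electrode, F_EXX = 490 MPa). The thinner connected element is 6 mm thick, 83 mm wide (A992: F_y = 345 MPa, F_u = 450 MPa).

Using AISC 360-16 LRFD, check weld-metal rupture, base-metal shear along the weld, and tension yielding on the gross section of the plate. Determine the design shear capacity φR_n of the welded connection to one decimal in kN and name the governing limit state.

154.6 kN (gross-section yield governs)

Weld metal: throat = 0.707×6 = 4.242 mm, L = 2×107 = 214 mm. φR_n = 0.75 × 0.6 × 490 × 4.242 × 214 = 200.2 kN.
Base metal shear (6 mm plate): yield φR_n = 1.0×0.6×345×6×214 = 265.8 kN; rupture φR_n = 0.75×0.6×450×6×214 = 260.0 kN; take 260.0 kN (rupture).
Tension yield (gross): A_g = 83×6 = 498 mm². φR_n = 0.90 × 345 × 498 = 154.6 kN.
Governing: min(200.2, 260.0, 154.6) = 154.6 kN → gross-section yield.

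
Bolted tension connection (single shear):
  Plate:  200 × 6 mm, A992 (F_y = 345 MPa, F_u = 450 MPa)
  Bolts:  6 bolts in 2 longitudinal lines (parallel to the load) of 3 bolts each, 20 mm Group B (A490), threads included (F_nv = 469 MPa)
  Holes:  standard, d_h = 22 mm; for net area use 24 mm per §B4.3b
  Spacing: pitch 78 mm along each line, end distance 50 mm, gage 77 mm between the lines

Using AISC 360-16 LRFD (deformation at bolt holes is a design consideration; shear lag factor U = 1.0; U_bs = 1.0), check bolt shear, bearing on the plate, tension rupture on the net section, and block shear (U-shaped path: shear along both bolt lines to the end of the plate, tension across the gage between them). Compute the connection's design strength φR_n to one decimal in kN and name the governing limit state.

307.8 kN (net-section rupture governs)

Bolt shear: A_b = π(20)²/4 = 314.16 mm². φR_n = 0.75 × 469 × 314.16 × 6 × 1 = 663.0 kN.
Bearing (6 mm plate, F_u = 450 MPa): end bolts L_c = 50 − 22/2 = 39, R_n = min(1.2×39×6×450, 2.4×20×6×450) = 126.36 kN/bolt; interior L_c = 78 − 22 = 56, R_n = 129.6 kN/bolt. φR_n = 0.75 × (2×126.36 + 4×129.6) = 578.3 kN.
Tension rupture (net): A_n = (200 − 2×24)×6 = 912 mm² (U = 1.0, A_e = A_n). φR_n = 0.75 × 450 × 912 = 307.8 kN.
Block shear: shear path 2×[50+2×78] = 2×206 mm, A_gv = 2472, A_nv = 2×(206 − 2.5×24)×6 = 1752 mm²; tension across gage: (77 − 1×24)×6 = 318 mm². R_n = min(0.6×450×1752, 0.6×345×2472) + 1.0×450×318 = min(473.04, 511.7) + 143.1 = 616.14 kN. φR_n = 0.75 × 616.14 = 462.1 kN.
Governing: min(663.0, 578.3, 307.8, 462.1) = 307.8 kN → net-section rupture.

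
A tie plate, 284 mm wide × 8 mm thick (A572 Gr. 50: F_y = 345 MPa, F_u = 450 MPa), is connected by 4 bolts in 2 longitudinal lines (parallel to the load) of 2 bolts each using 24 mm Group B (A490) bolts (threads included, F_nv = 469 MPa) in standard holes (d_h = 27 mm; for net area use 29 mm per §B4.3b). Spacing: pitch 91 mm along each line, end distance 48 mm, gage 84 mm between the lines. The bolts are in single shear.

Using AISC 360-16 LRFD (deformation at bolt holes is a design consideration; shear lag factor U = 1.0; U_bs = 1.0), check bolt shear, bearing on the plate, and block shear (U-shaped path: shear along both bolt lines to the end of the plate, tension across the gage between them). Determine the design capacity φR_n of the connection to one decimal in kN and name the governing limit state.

Bolt shear: A_b = π(24)²/4 = 452.39 mm². φR_n = 0.75 × 469 × 452.39 × 4 × 1 = 636.5 kN.
Bearing (8 mm plate, F_u = 450 MPa): end bolts L_c = 48 − 27/2 = 34.5, R_n = min(1.2×34.5×8×450, 2.4×24×8×450) = 149.04 kN/bolt; interior L_c = 91 − 27 = 64, R_n = 207.36 kN/bolt. φR_n = 0.75 × (2×149.04 + 2×207.36) = 534.6 kN.
Block shear: shear path 2×[48+1×91] = 2×139 mm, A_gv = 2224, A_nv = 2×(139 − 1.5×29)×8 = 1528 mm²; tension across gage: (84 − 1×29)×8 = 440 mm². R_n = min(0.6×450×1528, 0.6×345×2224) + 1.0×450×440 = min(412.56, 460.37) + 198 = 610.56 kN. φR_n = 0.75 × 610.56 = 457.9 kN.
Governing: min(636.5, 534.6, 457.9) = 457.9 kN → block shear.

457.9 kN (block shear governs)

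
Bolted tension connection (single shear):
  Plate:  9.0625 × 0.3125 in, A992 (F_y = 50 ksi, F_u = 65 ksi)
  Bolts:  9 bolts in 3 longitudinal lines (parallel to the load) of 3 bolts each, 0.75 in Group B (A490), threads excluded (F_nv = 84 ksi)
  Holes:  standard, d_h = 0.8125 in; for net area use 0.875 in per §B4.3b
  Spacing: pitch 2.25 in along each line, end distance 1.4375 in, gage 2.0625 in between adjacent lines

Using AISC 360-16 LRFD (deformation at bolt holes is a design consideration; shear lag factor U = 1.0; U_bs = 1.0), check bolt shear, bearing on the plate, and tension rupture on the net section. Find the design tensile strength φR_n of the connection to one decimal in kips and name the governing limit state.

Bolt shear: A_b = π(0.75)²/4 = 0.44179 in². φR_n = 0.75 × 84 × 0.44179 × 9 × 1 = 250.5 kips.
Bearing (0.3125 in plate, F_u = 65 ksi): end bolts L_c = 1.4375 − 0.8125/2 = 1.03125, R_n = min(1.2×1.03125×0.3125×65, 2.4×0.75×0.3125×65) = 25.137 kips/bolt; interior L_c = 2.25 − 0.8125 = 1.4375, R_n = 35.039 kips/bolt. φR_n = 0.75 × (3×25.137 + 6×35.039) = 214.2 kips.
Tension rupture (net): A_n = (9.0625 − 3×0.875)×0.3125 = 2.0117 in² (U = 1.0, A_e = A_n). φR_n = 0.75 × 65 × 2.0117 = 98.1 kips.
Governing: min(250.5, 214.2, 98.1) = 98.1 kips → net-section rupture.

98.1 kips (net-section rupture governs)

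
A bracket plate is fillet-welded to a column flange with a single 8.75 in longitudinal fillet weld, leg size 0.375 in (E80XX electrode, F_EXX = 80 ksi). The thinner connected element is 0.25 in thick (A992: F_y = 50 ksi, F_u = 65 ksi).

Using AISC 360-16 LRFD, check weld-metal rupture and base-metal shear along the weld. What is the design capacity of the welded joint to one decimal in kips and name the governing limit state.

64.0 kips (base-metal shear governs)

Weld metal: throat = 0.707×0.375 = 0.26513 in, L = 8.75 in. φR_n = 0.75 × 0.6 × 80 × 0.26513 × 8.75 = 83.5 kips.
Base metal shear (0.25 in plate): yield φR_n = 1.0×0.6×50×0.25×8.75 = 65.6 kips; rupture φR_n = 0.75×0.6×65×0.25×8.75 = 64.0 kips; take 64.0 kips (rupture).
Governing: min(83.5, 64.0) = 64.0 kips → base-metal shear.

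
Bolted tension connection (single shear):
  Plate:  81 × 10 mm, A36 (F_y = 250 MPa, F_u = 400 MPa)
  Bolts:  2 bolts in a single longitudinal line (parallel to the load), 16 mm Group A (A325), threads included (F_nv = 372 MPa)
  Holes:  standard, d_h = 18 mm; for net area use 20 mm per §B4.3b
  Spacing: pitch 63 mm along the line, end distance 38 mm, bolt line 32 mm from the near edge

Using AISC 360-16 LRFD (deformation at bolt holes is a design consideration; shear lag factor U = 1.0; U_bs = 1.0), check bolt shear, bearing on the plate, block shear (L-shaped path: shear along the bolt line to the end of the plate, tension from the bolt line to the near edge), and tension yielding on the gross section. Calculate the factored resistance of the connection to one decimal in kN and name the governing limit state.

112.2 kN (bolt shear governs)

Bolt shear: A_b = π(16)²/4 = 201.06 mm². φR_n = 0.75 × 372 × 201.06 × 2 × 1 = 112.2 kN.
Bearing (10 mm plate, F_u = 400 MPa): end bolts L_c = 38 − 18/2 = 29, R_n = min(1.2×29×10×400, 2.4×16×10×400) = 139.2 kN/bolt; interior L_c = 63 − 18 = 45, R_n = 153.6 kN/bolt. φR_n = 0.75 × (1×139.2 + 1×153.6) = 219.6 kN.
Block shear: shear path 1×[38+1×63] = 1×101 mm, A_gv = 1010, A_nv = 1×(101 − 1.5×20)×10 = 710 mm²; tension to near edge: (32 − 0.5×20)×10 = 220 mm². R_n = min(0.6×400×710, 0.6×250×1010) + 1.0×400×220 = min(170.4, 151.5) + 88 = 239.5 kN. φR_n = 0.75 × 239.5 = 179.6 kN.
Tension yield (gross): A_g = 81×10 = 810 mm². φR_n = 0.90 × 250 × 810 = 182.3 kN.
Governing: min(112.2, 219.6, 179.6, 182.3) = 112.2 kN → bolt shear.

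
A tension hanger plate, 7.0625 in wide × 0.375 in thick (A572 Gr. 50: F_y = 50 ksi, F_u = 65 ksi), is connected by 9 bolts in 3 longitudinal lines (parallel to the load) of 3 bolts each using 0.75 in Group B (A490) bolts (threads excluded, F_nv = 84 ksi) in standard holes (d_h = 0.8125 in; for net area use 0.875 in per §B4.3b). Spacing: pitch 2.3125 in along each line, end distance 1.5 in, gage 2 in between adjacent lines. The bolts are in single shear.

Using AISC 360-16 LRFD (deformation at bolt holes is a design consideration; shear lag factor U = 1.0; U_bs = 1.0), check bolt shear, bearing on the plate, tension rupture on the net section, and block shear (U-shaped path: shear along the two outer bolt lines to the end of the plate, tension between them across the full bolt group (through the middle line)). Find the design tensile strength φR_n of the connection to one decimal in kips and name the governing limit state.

81.1 kips (net-section rupture governs)

Bolt shear: A_b = π(0.75)²/4 = 0.44179 in². φR_n = 0.75 × 84 × 0.44179 × 9 × 1 = 250.5 kips.
Bearing (0.375 in plate, F_u = 65 ksi): end bolts L_c = 1.5 − 0.8125/2 = 1.09375, R_n = min(1.2×1.09375×0.375×65, 2.4×0.75×0.375×65) = 31.992 kips/bolt; interior L_c = 2.3125 − 0.8125 = 1.5, R_n = 43.875 kips/bolt. φR_n = 0.75 × (3×31.992 + 6×43.875) = 269.4 kips.
Tension rupture (net): A_n = (7.0625 − 3×0.875)×0.375 = 1.6641 in² (U = 1.0, A_e = A_n). φR_n = 0.75 × 65 × 1.6641 = 81.1 kips.
Block shear: shear path 2×[1.5+2×2.3125] = 2×6.125 in, A_gv = 4.5938, A_nv = 2×(6.125 − 2.5×0.875)×0.375 = 2.9531 in²; tension across gage: (4 − 2×0.875)×0.375 = 0.84375 in². R_n = min(0.6×65×2.9531, 0.6×50×4.5938) + 1.0×65×0.84375 = min(115.17, 137.81) + 54.844 = 170.01 kips. φR_n = 0.75 × 170.01 = 127.5 kips.
Governing: min(250.5, 269.4, 81.1, 127.5) = 81.1 kips → net-section rupture.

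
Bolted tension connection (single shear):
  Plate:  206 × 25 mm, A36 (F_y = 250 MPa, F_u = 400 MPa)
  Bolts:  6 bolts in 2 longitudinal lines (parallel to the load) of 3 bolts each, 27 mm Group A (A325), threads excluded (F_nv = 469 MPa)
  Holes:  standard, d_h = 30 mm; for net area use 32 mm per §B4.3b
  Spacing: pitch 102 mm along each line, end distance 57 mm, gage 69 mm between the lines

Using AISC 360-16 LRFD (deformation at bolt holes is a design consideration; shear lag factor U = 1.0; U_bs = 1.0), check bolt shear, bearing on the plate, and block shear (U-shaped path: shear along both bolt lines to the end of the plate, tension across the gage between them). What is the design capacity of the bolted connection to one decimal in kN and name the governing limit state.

1208.4 kN (bolt shear governs)

Bolt shear: A_b = π(27)²/4 = 572.56 mm². φR_n = 0.75 × 469 × 572.56 × 6 × 1 = 1208.4 kN.
Bearing (25 mm plate, F_u = 400 MPa): end bolts L_c = 57 − 30/2 = 42, R_n = min(1.2×42×25×400, 2.4×27×25×400) = 504 kN/bolt; interior L_c = 102 − 30 = 72, R_n = 648 kN/bolt. φR_n = 0.75 × (2×504 + 4×648) = 2700.0 kN.
Block shear: shear path 2×[57+2×102] = 2×261 mm, A_gv = 13050, A_nv = 2×(261 − 2.5×32)×25 = 9050 mm²; tension across gage: (69 − 1×32)×25 = 925 mm². R_n = min(0.6×400×9050, 0.6×250×13050) + 1.0×400×925 = min(2172, 1957.5) + 370 = 2327.5 kN. φR_n = 0.75 × 2327.5 = 1745.6 kN.
Governing: min(1208.4, 2700.0, 1745.6) = 1208.4 kN → bolt shear.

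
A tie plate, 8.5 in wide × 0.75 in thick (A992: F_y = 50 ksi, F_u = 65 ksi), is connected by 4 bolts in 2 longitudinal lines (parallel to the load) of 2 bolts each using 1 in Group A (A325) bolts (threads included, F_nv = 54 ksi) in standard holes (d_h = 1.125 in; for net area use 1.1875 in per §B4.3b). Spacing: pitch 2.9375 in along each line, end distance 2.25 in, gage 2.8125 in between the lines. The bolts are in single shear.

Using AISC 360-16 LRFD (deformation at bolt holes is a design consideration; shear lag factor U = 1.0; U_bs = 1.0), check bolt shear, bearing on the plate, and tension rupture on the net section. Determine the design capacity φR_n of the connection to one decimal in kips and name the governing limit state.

127.2 kips (bolt shear governs)

Bolt shear: A_b = π(1)²/4 = 0.7854 in². φR_n = 0.75 × 54 × 0.7854 × 4 × 1 = 127.2 kips.
Bearing (0.75 in plate, F_u = 65 ksi): end bolts L_c = 2.25 − 1.125/2 = 1.6875, R_n = min(1.2×1.6875×0.75×65, 2.4×1×0.75×65) = 98.719 kips/bolt; interior L_c = 2.9375 − 1.125 = 1.8125, R_n = 106.03 kips/bolt. φR_n = 0.75 × (2×98.719 + 2×106.03) = 307.1 kips.
Tension rupture (net): A_n = (8.5 − 2×1.1875)×0.75 = 4.5938 in² (U = 1.0, A_e = A_n). φR_n = 0.75 × 65 × 4.5938 = 223.9 kips.
Governing: min(127.2, 307.1, 223.9) = 127.2 kips → bolt shear.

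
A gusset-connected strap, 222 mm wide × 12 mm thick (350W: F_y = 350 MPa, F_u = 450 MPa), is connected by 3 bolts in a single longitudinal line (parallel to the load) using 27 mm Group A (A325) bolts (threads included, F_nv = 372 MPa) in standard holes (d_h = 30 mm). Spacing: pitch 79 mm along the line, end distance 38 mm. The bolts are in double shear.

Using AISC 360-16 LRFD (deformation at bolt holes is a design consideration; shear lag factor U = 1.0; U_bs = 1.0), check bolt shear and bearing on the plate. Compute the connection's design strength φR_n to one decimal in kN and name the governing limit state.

588.1 kN (bearing governs)

Bolt shear: A_b = π(27)²/4 = 572.56 mm². φR_n = 0.75 × 372 × 572.56 × 3 × 2 = 958.5 kN.
Bearing (12 mm plate, F_u = 450 MPa): end bolts L_c = 38 − 30/2 = 23, R_n = min(1.2×23×12×450, 2.4×27×12×450) = 149.04 kN/bolt; interior L_c = 79 − 30 = 49, R_n = 317.52 kN/bolt. φR_n = 0.75 × (1×149.04 + 2×317.52) = 588.1 kN.
Governing: min(958.5, 588.1) = 588.1 kN → bearing.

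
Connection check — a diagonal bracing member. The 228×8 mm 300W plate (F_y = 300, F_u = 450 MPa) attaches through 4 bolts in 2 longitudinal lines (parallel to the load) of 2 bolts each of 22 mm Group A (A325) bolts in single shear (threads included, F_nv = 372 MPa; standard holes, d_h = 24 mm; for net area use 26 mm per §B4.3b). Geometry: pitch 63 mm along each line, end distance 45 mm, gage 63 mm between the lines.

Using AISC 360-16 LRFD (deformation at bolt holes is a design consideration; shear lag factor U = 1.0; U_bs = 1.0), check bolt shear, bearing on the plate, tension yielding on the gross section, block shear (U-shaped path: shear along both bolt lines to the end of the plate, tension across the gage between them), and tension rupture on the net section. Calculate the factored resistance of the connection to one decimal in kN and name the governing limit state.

Bolt shear: A_b = π(22)²/4 = 380.13 mm². φR_n = 0.75 × 372 × 380.13 × 4 × 1 = 424.2 kN.
Bearing (8 mm plate, F_u = 450 MPa): end bolts L_c = 45 − 24/2 = 33, R_n = min(1.2×33×8×450, 2.4×22×8×450) = 142.56 kN/bolt; interior L_c = 63 − 24 = 39, R_n = 168.48 kN/bolt. φR_n = 0.75 × (2×142.56 + 2×168.48) = 466.6 kN.
Tension yield (gross): A_g = 228×8 = 1824 mm². φR_n = 0.90 × 300 × 1824 = 492.5 kN.
Block shear: shear path 2×[45+1×63] = 2×108 mm, A_gv = 1728, A_nv = 2×(108 − 1.5×26)×8 = 1104 mm²; tension across gage: (63 − 1×26)×8 = 296 mm². R_n = min(0.6×450×1104, 0.6×300×1728) + 1.0×450×296 = min(298.08, 311.04) + 133.2 = 431.28 kN. φR_n = 0.75 × 431.28 = 323.5 kN.
Tension rupture (net): A_n = (228 − 2×26)×8 = 1408 mm² (U = 1.0, A_e = A_n). φR_n = 0.75 × 450 × 1408 = 475.2 kN.
Governing: min(424.2, 466.6, 492.5, 323.5, 475.2) = 323.5 kN → block shear.

323.5 kN (block shear governs)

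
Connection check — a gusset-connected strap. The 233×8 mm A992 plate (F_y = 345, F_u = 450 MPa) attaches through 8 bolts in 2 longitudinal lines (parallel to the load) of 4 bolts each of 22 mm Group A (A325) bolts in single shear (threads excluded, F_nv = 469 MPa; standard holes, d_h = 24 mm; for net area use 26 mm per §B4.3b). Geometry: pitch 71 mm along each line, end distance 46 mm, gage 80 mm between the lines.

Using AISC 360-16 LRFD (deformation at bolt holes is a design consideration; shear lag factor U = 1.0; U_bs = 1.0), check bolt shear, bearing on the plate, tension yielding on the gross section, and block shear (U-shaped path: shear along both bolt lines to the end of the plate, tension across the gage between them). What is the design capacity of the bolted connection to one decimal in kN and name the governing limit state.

578.8 kN (gross-section yield governs)

Bolt shear: A_b = π(22)²/4 = 380.13 mm². φR_n = 0.75 × 469 × 380.13 × 8 × 1 = 1069.7 kN.
Bearing (8 mm plate, F_u = 450 MPa): end bolts L_c = 46 − 24/2 = 34, R_n = min(1.2×34×8×450, 2.4×22×8×450) = 146.88 kN/bolt; interior L_c = 71 − 24 = 47, R_n = 190.08 kN/bolt. φR_n = 0.75 × (2×146.88 + 6×190.08) = 1075.7 kN.
Tension yield (gross): A_g = 233×8 = 1864 mm². φR_n = 0.90 × 345 × 1864 = 578.8 kN.
Block shear: shear path 2×[46+3×71] = 2×259 mm, A_gv = 4144, A_nv = 2×(259 − 3.5×26)×8 = 2688 mm²; tension across gage: (80 − 1×26)×8 = 432 mm². R_n = min(0.6×450×2688, 0.6×345×4144) + 1.0×450×432 = min(725.76, 857.81) + 194.4 = 920.16 kN. φR_n = 0.75 × 920.16 = 690.1 kN.
Governing: min(1069.7, 1075.7, 578.8, 690.1) = 578.8 kN → gross-section yield.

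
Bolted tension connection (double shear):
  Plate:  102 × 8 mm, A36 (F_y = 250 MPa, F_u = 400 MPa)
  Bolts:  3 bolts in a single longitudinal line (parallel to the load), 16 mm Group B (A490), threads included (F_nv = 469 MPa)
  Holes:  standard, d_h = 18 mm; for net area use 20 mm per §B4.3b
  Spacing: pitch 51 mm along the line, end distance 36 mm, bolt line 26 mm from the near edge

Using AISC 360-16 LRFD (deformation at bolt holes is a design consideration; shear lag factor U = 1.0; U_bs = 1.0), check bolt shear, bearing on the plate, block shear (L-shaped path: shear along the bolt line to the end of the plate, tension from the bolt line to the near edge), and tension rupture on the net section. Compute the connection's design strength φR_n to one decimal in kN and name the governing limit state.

162.6 kN (block shear governs)

Bolt shear: A_b = π(16)²/4 = 201.06 mm². φR_n = 0.75 × 469 × 201.06 × 3 × 2 = 424.3 kN.
Bearing (8 mm plate, F_u = 400 MPa): end bolts L_c = 36 − 18/2 = 27, R_n = min(1.2×27×8×400, 2.4×16×8×400) = 103.68 kN/bolt; interior L_c = 51 − 18 = 33, R_n = 122.88 kN/bolt. φR_n = 0.75 × (1×103.68 + 2×122.88) = 262.1 kN.
Block shear: shear path 1×[36+2×51] = 1×138 mm, A_gv = 1104, A_nv = 1×(138 − 2.5×20)×8 = 704 mm²; tension to near edge: (26 − 0.5×20)×8 = 128 mm². R_n = min(0.6×400×704, 0.6×250×1104) + 1.0×400×128 = min(168.96, 165.6) + 51.2 = 216.8 kN. φR_n = 0.75 × 216.8 = 162.6 kN.
Tension rupture (net): A_n = (102 − 1×20)×8 = 656 mm² (U = 1.0, A_e = A_n). φR_n = 0.75 × 400 × 656 = 196.8 kN.
Governing: min(424.3, 262.1, 162.6, 196.8) = 162.6 kN → block shear.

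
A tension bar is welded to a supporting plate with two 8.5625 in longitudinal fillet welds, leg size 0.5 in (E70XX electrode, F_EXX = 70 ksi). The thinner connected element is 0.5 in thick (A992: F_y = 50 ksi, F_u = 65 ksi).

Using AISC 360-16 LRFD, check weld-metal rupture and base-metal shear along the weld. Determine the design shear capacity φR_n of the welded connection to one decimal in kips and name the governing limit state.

190.7 kips (weld metal governs)

Weld metal: throat = 0.707×0.5 = 0.3535 in, L = 2×8.5625 = 17.125 in. φR_n = 0.75 × 0.6 × 70 × 0.3535 × 17.125 = 190.7 kips.
Base metal shear (0.5 in plate): yield φR_n = 1.0×0.6×50×0.5×17.125 = 256.9 kips; rupture φR_n = 0.75×0.6×65×0.5×17.125 = 250.5 kips; take 250.5 kips (rupture).
Governing: min(190.7, 250.5) = 190.7 kips → weld metal.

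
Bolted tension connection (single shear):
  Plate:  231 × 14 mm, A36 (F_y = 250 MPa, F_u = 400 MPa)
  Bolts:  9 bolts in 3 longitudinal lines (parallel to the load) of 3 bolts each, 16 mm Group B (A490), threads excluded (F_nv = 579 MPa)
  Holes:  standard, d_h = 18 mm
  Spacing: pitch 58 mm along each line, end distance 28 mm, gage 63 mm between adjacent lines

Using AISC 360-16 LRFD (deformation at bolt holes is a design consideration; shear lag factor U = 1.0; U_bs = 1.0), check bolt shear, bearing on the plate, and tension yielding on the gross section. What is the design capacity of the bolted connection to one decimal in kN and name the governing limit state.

727.7 kN (gross-section yield governs)

Bolt shear: A_b = π(16)²/4 = 201.06 mm². φR_n = 0.75 × 579 × 201.06 × 9 × 1 = 785.8 kN.
Bearing (14 mm plate, F_u = 400 MPa): end bolts L_c = 28 − 18/2 = 19, R_n = min(1.2×19×14×400, 2.4×16×14×400) = 127.68 kN/bolt; interior L_c = 58 − 18 = 40, R_n = 215.04 kN/bolt. φR_n = 0.75 × (3×127.68 + 6×215.04) = 1255.0 kN.
Tension yield (gross): A_g = 231×14 = 3234 mm². φR_n = 0.90 × 250 × 3234 = 727.7 kN.
Governing: min(785.8, 1255.0, 727.7) = 727.7 kN → gross-section yield.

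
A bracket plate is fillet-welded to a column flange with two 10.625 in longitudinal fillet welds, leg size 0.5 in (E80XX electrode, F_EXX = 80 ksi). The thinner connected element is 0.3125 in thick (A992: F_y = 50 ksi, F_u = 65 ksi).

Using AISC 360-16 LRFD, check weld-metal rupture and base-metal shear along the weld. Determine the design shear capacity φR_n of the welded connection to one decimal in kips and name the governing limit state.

Weld metal: throat = 0.707×0.5 = 0.3535 in, L = 2×10.625 = 21.25 in. φR_n = 0.75 × 0.6 × 80 × 0.3535 × 21.25 = 270.4 kips.
Base metal shear (0.3125 in plate): yield φR_n = 1.0×0.6×50×0.3125×21.25 = 199.2 kips; rupture φR_n = 0.75×0.6×65×0.3125×21.25 = 194.2 kips; take 194.2 kips (rupture).
Governing: min(270.4, 194.2) = 194.2 kips → base-metal shear.

194.2 kips (base-metal shear governs)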